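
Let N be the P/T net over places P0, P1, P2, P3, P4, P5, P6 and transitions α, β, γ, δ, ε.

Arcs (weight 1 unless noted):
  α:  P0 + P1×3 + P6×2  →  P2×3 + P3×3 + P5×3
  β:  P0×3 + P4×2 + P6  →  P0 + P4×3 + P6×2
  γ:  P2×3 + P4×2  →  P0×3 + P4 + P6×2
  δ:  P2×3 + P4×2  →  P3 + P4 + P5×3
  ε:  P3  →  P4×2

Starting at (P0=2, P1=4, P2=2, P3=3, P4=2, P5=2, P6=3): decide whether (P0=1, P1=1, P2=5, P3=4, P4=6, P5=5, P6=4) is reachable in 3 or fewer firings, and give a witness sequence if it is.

depth 0: 1 marking
depth 1: 3 markings reached so far
depth 2: 7 markings reached so far
depth 3: 11 markings reached so far
target is not among the 11 markings reachable within 3 steps

NO — not reachable within 3 firings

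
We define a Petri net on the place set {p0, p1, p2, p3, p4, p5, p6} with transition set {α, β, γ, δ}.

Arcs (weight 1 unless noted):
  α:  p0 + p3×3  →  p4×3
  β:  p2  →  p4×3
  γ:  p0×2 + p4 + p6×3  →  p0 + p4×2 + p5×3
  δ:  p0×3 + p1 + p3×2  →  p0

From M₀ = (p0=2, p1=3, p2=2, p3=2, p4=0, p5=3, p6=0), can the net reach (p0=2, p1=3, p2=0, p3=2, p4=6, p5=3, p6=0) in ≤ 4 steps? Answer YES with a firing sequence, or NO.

step 1: fire β:  (p0=2, p1=3, p2=2, p3=2, p4=0, p5=3, p6=0) → (p0=2, p1=3, p2=1, p3=2, p4=3, p5=3, p6=0)
step 2: fire β:  (p0=2, p1=3, p2=1, p3=2, p4=3, p5=3, p6=0) → (p0=2, p1=3, p2=0, p3=2, p4=6, p5=3, p6=0)

YES — reachable via ⟨β, β⟩ (2 firings)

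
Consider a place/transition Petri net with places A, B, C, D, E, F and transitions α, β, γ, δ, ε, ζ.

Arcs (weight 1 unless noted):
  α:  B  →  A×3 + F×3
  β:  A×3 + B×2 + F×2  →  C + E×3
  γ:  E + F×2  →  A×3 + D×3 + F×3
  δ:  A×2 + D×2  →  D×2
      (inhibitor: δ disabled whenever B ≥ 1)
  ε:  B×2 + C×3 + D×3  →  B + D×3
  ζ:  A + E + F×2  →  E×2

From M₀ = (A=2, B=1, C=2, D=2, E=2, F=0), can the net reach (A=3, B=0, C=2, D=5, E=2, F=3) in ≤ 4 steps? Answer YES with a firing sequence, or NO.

NO — not reachable within 4 firings

depth 0: 1 marking
depth 1: 2 markings reached so far
depth 2: 5 markings reached so far
depth 3: 10 markings reached so far
depth 4: 16 markings reached so far
target is not among the 16 markings reachable within 4 steps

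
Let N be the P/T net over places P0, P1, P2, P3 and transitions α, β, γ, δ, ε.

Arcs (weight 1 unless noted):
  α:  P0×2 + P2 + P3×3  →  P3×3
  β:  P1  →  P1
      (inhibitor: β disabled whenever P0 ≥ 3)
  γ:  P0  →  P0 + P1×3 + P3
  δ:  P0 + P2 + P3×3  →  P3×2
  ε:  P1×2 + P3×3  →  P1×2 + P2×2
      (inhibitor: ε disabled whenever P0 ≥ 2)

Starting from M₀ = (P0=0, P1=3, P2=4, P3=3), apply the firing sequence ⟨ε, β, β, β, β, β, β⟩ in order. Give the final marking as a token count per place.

step 1: fire ε:  (P0=0, P1=3, P2=4, P3=3) → (P0=0, P1=3, P2=6, P3=0)
step 2: fire β:  (P0=0, P1=3, P2=6, P3=0) → (P0=0, P1=3, P2=6, P3=0)
step 3: fire β:  (P0=0, P1=3, P2=6, P3=0) → (P0=0, P1=3, P2=6, P3=0)
step 4: fire β:  (P0=0, P1=3, P2=6, P3=0) → (P0=0, P1=3, P2=6, P3=0)
step 5: fire β:  (P0=0, P1=3, P2=6, P3=0) → (P0=0, P1=3, P2=6, P3=0)
step 6: fire β:  (P0=0, P1=3, P2=6, P3=0) → (P0=0, P1=3, P2=6, P3=0)
step 7: fire β:  (P0=0, P1=3, P2=6, P3=0) → (P0=0, P1=3, P2=6, P3=0)

(P0=0, P1=3, P2=6, P3=0)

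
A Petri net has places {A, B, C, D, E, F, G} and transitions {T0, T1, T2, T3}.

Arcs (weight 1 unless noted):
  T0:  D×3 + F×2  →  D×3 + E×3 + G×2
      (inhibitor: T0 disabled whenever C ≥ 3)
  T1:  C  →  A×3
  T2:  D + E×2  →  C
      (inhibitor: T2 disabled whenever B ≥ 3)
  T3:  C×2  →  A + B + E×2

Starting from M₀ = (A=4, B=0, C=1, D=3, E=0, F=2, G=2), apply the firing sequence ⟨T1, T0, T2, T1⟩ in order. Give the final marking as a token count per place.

step 1: fire T1:  (A=4, B=0, C=1, D=3, E=0, F=2, G=2) → (A=7, B=0, C=0, D=3, E=0, F=2, G=2)
step 2: fire T0:  (A=7, B=0, C=0, D=3, E=0, F=2, G=2) → (A=7, B=0, C=0, D=3, E=3, F=0, G=4)
step 3: fire T2:  (A=7, B=0, C=0, D=3, E=3, F=0, G=4) → (A=7, B=0, C=1, D=2, E=1, F=0, G=4)
step 4: fire T1:  (A=7, B=0, C=1, D=2, E=1, F=0, G=4) → (A=10, B=0, C=0, D=2, E=1, F=0, G=4)

(A=10, B=0, C=0, D=2, E=1, F=0, G=4)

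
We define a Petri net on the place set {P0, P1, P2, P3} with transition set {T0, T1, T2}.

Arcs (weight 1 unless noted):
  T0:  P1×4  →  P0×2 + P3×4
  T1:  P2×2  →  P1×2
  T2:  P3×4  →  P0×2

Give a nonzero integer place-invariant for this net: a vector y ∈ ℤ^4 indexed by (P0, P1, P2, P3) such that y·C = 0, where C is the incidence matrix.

y = (P0:2, P1:2, P2:2, P3:1)

Incidence matrix C (rows=places, cols=transitions):
       T0   T1   T2
   P0   2    0    2
   P1  -4    2    0
   P2   0   -2    0
   P3   4    0   -4

Candidate y = [2, 2, 2, 1]; check y·C column-wise:
  col T0: 2·2 + 2·-4 + 2·0 + 1·4 = 0
  col T1: 2·0 + 2·2 + 2·-2 + 1·0 = 0
  col T2: 2·2 + 2·0 + 2·0 + 1·-4 = 0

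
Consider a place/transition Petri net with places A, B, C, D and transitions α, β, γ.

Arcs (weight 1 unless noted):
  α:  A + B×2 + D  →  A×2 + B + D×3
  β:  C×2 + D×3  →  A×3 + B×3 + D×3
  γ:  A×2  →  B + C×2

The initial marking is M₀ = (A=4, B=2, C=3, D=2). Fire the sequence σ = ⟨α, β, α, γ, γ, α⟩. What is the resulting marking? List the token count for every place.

step 1: fire α:  (A=4, B=2, C=3, D=2) → (A=5, B=1, C=3, D=4)
step 2: fire β:  (A=5, B=1, C=3, D=4) → (A=8, B=4, C=1, D=4)
step 3: fire α:  (A=8, B=4, C=1, D=4) → (A=9, B=3, C=1, D=6)
step 4: fire γ:  (A=9, B=3, C=1, D=6) → (A=7, B=4, C=3, D=6)
step 5: fire γ:  (A=7, B=4, C=3, D=6) → (A=5, B=5, C=5, D=6)
step 6: fire α:  (A=5, B=5, C=5, D=6) → (A=6, B=4, C=5, D=8)

(A=6, B=4, C=5, D=8)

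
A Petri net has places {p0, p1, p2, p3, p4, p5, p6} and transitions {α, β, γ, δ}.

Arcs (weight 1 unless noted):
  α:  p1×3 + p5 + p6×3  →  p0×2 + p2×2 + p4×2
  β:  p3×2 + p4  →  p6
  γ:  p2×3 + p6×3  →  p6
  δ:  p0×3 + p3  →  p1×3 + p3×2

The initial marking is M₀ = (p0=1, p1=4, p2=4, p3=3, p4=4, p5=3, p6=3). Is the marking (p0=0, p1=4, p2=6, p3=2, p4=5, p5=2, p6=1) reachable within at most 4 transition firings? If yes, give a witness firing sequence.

YES — reachable via ⟨α, β, δ⟩ (3 firings)

step 1: fire α:  (p0=1, p1=4, p2=4, p3=3, p4=4, p5=3, p6=3) → (p0=3, p1=1, p2=6, p3=3, p4=6, p5=2, p6=0)
step 2: fire β:  (p0=3, p1=1, p2=6, p3=3, p4=6, p5=2, p6=0) → (p0=3, p1=1, p2=6, p3=1, p4=5, p5=2, p6=1)
step 3: fire δ:  (p0=3, p1=1, p2=6, p3=1, p4=5, p5=2, p6=1) → (p0=0, p1=4, p2=6, p3=2, p4=5, p5=2, p6=1)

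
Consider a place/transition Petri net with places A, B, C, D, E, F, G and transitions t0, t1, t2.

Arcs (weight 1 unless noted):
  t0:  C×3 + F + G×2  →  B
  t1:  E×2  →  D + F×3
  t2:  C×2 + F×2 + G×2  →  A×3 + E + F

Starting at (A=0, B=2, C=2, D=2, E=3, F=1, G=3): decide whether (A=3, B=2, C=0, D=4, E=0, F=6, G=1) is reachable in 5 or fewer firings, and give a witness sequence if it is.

YES — reachable via ⟨t1, t2, t1⟩ (3 firings)

step 1: fire t1:  (A=0, B=2, C=2, D=2, E=3, F=1, G=3) → (A=0, B=2, C=2, D=3, E=1, F=4, G=3)
step 2: fire t2:  (A=0, B=2, C=2, D=3, E=1, F=4, G=3) → (A=3, B=2, C=0, D=3, E=2, F=3, G=1)
step 3: fire t1:  (A=3, B=2, C=0, D=3, E=2, F=3, G=1) → (A=3, B=2, C=0, D=4, E=0, F=6, G=1)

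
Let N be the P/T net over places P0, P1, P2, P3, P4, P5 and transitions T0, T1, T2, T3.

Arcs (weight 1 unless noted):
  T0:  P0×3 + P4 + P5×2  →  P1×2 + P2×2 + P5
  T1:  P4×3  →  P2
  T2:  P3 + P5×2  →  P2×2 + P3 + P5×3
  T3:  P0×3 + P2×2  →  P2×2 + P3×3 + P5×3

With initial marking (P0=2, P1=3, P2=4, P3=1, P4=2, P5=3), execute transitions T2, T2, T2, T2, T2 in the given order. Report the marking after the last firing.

(P0=2, P1=3, P2=14, P3=1, P4=2, P5=8)

step 1: fire T2:  (P0=2, P1=3, P2=4, P3=1, P4=2, P5=3) → (P0=2, P1=3, P2=6, P3=1, P4=2, P5=4)
step 2: fire T2:  (P0=2, P1=3, P2=6, P3=1, P4=2, P5=4) → (P0=2, P1=3, P2=8, P3=1, P4=2, P5=5)
step 3: fire T2:  (P0=2, P1=3, P2=8, P3=1, P4=2, P5=5) → (P0=2, P1=3, P2=10, P3=1, P4=2, P5=6)
step 4: fire T2:  (P0=2, P1=3, P2=10, P3=1, P4=2, P5=6) → (P0=2, P1=3, P2=12, P3=1, P4=2, P5=7)
step 5: fire T2:  (P0=2, P1=3, P2=12, P3=1, P4=2, P5=7) → (P0=2, P1=3, P2=14, P3=1, P4=2, P5=8)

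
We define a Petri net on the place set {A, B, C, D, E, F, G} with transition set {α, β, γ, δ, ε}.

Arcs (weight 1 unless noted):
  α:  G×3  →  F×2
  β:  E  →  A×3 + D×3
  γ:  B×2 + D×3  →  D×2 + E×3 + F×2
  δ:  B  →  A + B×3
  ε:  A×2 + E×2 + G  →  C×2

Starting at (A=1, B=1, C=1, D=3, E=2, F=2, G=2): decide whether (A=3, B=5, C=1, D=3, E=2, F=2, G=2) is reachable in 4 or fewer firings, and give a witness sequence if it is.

YES — reachable via ⟨δ, δ⟩ (2 firings)

step 1: fire δ:  (A=1, B=1, C=1, D=3, E=2, F=2, G=2) → (A=2, B=3, C=1, D=3, E=2, F=2, G=2)
step 2: fire δ:  (A=2, B=3, C=1, D=3, E=2, F=2, G=2) → (A=3, B=5, C=1, D=3, E=2, F=2, G=2)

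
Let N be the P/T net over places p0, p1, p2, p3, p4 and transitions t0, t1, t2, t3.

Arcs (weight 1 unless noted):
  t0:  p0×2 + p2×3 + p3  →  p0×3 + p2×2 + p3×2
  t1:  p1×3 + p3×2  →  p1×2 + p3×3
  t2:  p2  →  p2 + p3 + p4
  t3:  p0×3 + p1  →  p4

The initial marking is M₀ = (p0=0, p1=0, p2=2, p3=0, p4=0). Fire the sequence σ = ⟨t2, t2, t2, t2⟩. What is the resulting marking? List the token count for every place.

(p0=0, p1=0, p2=2, p3=4, p4=4)

step 1: fire t2:  (p0=0, p1=0, p2=2, p3=0, p4=0) → (p0=0, p1=0, p2=2, p3=1, p4=1)
step 2: fire t2:  (p0=0, p1=0, p2=2, p3=1, p4=1) → (p0=0, p1=0, p2=2, p3=2, p4=2)
step 3: fire t2:  (p0=0, p1=0, p2=2, p3=2, p4=2) → (p0=0, p1=0, p2=2, p3=3, p4=3)
step 4: fire t2:  (p0=0, p1=0, p2=2, p3=3, p4=3) → (p0=0, p1=0, p2=2, p3=4, p4=4)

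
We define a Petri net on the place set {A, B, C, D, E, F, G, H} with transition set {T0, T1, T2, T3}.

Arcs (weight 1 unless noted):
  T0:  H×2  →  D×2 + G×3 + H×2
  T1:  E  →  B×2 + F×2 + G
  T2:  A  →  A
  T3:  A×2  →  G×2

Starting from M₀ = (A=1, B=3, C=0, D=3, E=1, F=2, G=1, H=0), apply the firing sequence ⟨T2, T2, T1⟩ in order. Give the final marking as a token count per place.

(A=1, B=5, C=0, D=3, E=0, F=4, G=2, H=0)

step 1: fire T2:  (A=1, B=3, C=0, D=3, E=1, F=2, G=1, H=0) → (A=1, B=3, C=0, D=3, E=1, F=2, G=1, H=0)
step 2: fire T2:  (A=1, B=3, C=0, D=3, E=1, F=2, G=1, H=0) → (A=1, B=3, C=0, D=3, E=1, F=2, G=1, H=0)
step 3: fire T1:  (A=1, B=3, C=0, D=3, E=1, F=2, G=1, H=0) → (A=1, B=5, C=0, D=3, E=0, F=4, G=2, H=0)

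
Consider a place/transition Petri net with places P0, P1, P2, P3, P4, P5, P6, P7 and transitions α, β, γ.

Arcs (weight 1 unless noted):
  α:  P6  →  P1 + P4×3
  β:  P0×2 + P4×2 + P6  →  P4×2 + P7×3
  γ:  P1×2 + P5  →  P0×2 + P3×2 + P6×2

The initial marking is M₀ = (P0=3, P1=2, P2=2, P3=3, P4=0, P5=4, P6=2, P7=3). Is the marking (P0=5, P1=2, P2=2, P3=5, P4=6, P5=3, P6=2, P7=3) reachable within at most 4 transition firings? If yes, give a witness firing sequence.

step 1: fire α:  (P0=3, P1=2, P2=2, P3=3, P4=0, P5=4, P6=2, P7=3) → (P0=3, P1=3, P2=2, P3=3, P4=3, P5=4, P6=1, P7=3)
step 2: fire α:  (P0=3, P1=3, P2=2, P3=3, P4=3, P5=4, P6=1, P7=3) → (P0=3, P1=4, P2=2, P3=3, P4=6, P5=4, P6=0, P7=3)
step 3: fire γ:  (P0=3, P1=4, P2=2, P3=3, P4=6, P5=4, P6=0, P7=3) → (P0=5, P1=2, P2=2, P3=5, P4=6, P5=3, P6=2, P7=3)

YES — reachable via ⟨α, α, γ⟩ (3 firings)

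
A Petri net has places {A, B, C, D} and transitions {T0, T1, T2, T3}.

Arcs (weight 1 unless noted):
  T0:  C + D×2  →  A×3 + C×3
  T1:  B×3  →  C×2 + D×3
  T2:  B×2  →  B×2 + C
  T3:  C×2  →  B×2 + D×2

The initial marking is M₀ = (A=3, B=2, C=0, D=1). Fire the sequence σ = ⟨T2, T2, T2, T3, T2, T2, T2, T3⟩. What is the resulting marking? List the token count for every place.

(A=3, B=6, C=2, D=5)

step 1: fire T2:  (A=3, B=2, C=0, D=1) → (A=3, B=2, C=1, D=1)
step 2: fire T2:  (A=3, B=2, C=1, D=1) → (A=3, B=2, C=2, D=1)
step 3: fire T2:  (A=3, B=2, C=2, D=1) → (A=3, B=2, C=3, D=1)
step 4: fire T3:  (A=3, B=2, C=3, D=1) → (A=3, B=4, C=1, D=3)
step 5: fire T2:  (A=3, B=4, C=1, D=3) → (A=3, B=4, C=2, D=3)
step 6: fire T2:  (A=3, B=4, C=2, D=3) → (A=3, B=4, C=3, D=3)
step 7: fire T2:  (A=3, B=4, C=3, D=3) → (A=3, B=4, C=4, D=3)
step 8: fire T3:  (A=3, B=4, C=4, D=3) → (A=3, B=6, C=2, D=5)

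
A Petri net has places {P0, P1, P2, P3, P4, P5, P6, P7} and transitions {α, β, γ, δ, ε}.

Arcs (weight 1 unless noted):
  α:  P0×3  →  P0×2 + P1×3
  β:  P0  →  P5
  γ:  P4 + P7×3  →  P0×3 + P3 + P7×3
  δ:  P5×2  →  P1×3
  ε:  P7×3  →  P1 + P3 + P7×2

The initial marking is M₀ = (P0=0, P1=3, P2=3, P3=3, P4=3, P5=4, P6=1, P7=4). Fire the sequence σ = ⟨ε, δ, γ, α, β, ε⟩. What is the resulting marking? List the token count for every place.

(P0=1, P1=11, P2=3, P3=6, P4=2, P5=3, P6=1, P7=2)

step 1: fire ε:  (P0=0, P1=3, P2=3, P3=3, P4=3, P5=4, P6=1, P7=4) → (P0=0, P1=4, P2=3, P3=4, P4=3, P5=4, P6=1, P7=3)
step 2: fire δ:  (P0=0, P1=4, P2=3, P3=4, P4=3, P5=4, P6=1, P7=3) → (P0=0, P1=7, P2=3, P3=4, P4=3, P5=2, P6=1, P7=3)
step 3: fire γ:  (P0=0, P1=7, P2=3, P3=4, P4=3, P5=2, P6=1, P7=3) → (P0=3, P1=7, P2=3, P3=5, P4=2, P5=2, P6=1, P7=3)
step 4: fire α:  (P0=3, P1=7, P2=3, P3=5, P4=2, P5=2, P6=1, P7=3) → (P0=2, P1=10, P2=3, P3=5, P4=2, P5=2, P6=1, P7=3)
step 5: fire β:  (P0=2, P1=10, P2=3, P3=5, P4=2, P5=2, P6=1, P7=3) → (P0=1, P1=10, P2=3, P3=5, P4=2, P5=3, P6=1, P7=3)
step 6: fire ε:  (P0=1, P1=10, P2=3, P3=5, P4=2, P5=3, P6=1, P7=3) → (P0=1, P1=11, P2=3, P3=6, P4=2, P5=3, P6=1, P7=2)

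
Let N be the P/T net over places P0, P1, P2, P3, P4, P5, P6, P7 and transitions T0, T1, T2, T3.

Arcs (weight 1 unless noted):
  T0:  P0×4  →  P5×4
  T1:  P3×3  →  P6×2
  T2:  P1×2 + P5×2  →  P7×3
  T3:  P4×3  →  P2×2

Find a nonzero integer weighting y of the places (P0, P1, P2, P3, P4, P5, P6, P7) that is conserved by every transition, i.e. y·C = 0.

Incidence matrix C (rows=places, cols=transitions):
       T0   T1   T2   T3
   P0  -4    0    0    0
   P1   0    0   -2    0
   P2   0    0    0    2
   P3   0   -3    0    0
   P4   0    0    0   -3
   P5   4    0   -2    0
   P6   0    2    0    0
   P7   0    0    3    0

Candidate y = [0, 0, 3, 0, 2, 0, 0, 0]; check y·C column-wise:
  col T0: 0·-4 + 3·0 + 2·0 + 0·4 = 0
  col T1: 3·0 + 0·-3 + 2·0 + 0·2 = 0
  col T2: 0·-2 + 3·0 + 2·0 + 0·-2 + 0·3 = 0
  col T3: 3·2 + 2·-3 = 0

y = (P0:0, P1:0, P2:3, P3:0, P4:2, P5:0, P6:0, P7:0)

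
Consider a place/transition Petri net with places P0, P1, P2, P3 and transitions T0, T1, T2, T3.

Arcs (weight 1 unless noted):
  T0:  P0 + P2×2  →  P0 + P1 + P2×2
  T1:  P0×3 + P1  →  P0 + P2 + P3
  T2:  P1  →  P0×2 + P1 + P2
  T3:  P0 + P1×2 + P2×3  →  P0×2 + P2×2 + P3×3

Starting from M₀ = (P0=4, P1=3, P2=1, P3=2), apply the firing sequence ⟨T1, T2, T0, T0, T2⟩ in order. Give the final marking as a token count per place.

(P0=6, P1=4, P2=4, P3=3)

step 1: fire T1:  (P0=4, P1=3, P2=1, P3=2) → (P0=2, P1=2, P2=2, P3=3)
step 2: fire T2:  (P0=2, P1=2, P2=2, P3=3) → (P0=4, P1=2, P2=3, P3=3)
step 3: fire T0:  (P0=4, P1=2, P2=3, P3=3) → (P0=4, P1=3, P2=3, P3=3)
step 4: fire T0:  (P0=4, P1=3, P2=3, P3=3) → (P0=4, P1=4, P2=3, P3=3)
step 5: fire T2:  (P0=4, P1=4, P2=3, P3=3) → (P0=6, P1=4, P2=4, P3=3)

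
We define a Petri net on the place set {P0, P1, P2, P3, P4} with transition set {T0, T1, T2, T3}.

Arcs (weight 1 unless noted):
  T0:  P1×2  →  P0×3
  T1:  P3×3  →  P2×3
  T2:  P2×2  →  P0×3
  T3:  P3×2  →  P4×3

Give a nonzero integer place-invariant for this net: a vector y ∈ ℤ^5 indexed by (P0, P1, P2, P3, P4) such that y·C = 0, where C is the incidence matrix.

y = (P0:2, P1:3, P2:3, P3:3, P4:2)

Incidence matrix C (rows=places, cols=transitions):
       T0   T1   T2   T3
   P0   3    0    3    0
   P1  -2    0    0    0
   P2   0    3   -2    0
   P3   0   -3    0   -2
   P4   0    0    0    3

Candidate y = [2, 3, 3, 3, 2]; check y·C column-wise:
  col T0: 2·3 + 3·-2 + 3·0 + 3·0 + 2·0 = 0
  col T1: 2·0 + 3·0 + 3·3 + 3·-3 + 2·0 = 0
  col T2: 2·3 + 3·0 + 3·-2 + 3·0 + 2·0 = 0
  col T3: 2·0 + 3·0 + 3·0 + 3·-2 + 2·3 = 0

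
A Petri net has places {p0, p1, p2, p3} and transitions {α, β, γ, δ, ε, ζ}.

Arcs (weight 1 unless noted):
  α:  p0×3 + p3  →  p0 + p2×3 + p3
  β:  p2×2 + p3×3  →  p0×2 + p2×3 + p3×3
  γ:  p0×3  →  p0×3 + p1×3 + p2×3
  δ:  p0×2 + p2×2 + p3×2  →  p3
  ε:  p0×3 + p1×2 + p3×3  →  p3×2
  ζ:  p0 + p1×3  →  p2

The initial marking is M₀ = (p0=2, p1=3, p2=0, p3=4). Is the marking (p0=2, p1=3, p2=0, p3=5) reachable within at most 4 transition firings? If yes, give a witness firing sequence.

depth 0: 1 marking
depth 1: 2 markings reached so far
depth 2: 2 markings reached so far
(frontier empty at depth 2; search complete)
target is not among the 2 markings reachable within 4 steps

NO — not reachable within 4 firings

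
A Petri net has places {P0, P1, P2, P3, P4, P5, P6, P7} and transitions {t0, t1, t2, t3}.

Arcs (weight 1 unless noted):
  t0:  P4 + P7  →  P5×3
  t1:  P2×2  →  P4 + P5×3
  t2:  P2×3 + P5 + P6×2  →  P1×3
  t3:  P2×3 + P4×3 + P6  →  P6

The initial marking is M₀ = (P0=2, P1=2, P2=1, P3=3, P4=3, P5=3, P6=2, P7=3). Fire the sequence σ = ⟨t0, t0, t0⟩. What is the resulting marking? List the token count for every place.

(P0=2, P1=2, P2=1, P3=3, P4=0, P5=12, P6=2, P7=0)

step 1: fire t0:  (P0=2, P1=2, P2=1, P3=3, P4=3, P5=3, P6=2, P7=3) → (P0=2, P1=2, P2=1, P3=3, P4=2, P5=6, P6=2, P7=2)
step 2: fire t0:  (P0=2, P1=2, P2=1, P3=3, P4=2, P5=6, P6=2, P7=2) → (P0=2, P1=2, P2=1, P3=3, P4=1, P5=9, P6=2, P7=1)
step 3: fire t0:  (P0=2, P1=2, P2=1, P3=3, P4=1, P5=9, P6=2, P7=1) → (P0=2, P1=2, P2=1, P3=3, P4=0, P5=12, P6=2, P7=0)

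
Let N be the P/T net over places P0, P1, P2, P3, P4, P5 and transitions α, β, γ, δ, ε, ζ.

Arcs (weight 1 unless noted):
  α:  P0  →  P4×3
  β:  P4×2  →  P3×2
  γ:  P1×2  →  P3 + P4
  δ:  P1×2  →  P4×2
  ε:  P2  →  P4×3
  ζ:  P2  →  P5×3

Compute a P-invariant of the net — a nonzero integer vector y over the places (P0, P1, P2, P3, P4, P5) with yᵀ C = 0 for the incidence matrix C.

y = (P0:3, P1:1, P2:3, P3:1, P4:1, P5:1)

Incidence matrix C (rows=places, cols=transitions):
        α    β    γ    δ    ε    ζ
   P0  -1    0    0    0    0    0
   P1   0    0   -2   -2    0    0
   P2   0    0    0    0   -1   -1
   P3   0    2    1    0    0    0
   P4   3   -2    1    2    3    0
   P5   0    0    0    0    0    3

Candidate y = [3, 1, 3, 1, 1, 1]; check y·C column-wise:
  col α: 3·-1 + 1·0 + 3·0 + 1·0 + 1·3 + 1·0 = 0
  col β: 3·0 + 1·0 + 3·0 + 1·2 + 1·-2 + 1·0 = 0
  col γ: 3·0 + 1·-2 + 3·0 + 1·1 + 1·1 + 1·0 = 0
  col δ: 3·0 + 1·-2 + 3·0 + 1·0 + 1·2 + 1·0 = 0
  col ε: 3·0 + 1·0 + 3·-1 + 1·0 + 1·3 + 1·0 = 0
  col ζ: 3·0 + 1·0 + 3·-1 + 1·0 + 1·0 + 1·3 = 0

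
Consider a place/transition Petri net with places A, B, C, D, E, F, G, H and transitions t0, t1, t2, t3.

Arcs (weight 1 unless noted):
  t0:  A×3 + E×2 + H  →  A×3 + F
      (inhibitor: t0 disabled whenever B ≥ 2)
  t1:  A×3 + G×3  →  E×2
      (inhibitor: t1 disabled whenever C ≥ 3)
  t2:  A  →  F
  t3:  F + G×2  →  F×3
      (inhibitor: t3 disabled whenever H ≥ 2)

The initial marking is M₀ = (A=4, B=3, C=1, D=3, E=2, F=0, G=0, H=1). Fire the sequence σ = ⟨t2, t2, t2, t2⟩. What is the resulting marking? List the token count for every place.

step 1: fire t2:  (A=4, B=3, C=1, D=3, E=2, F=0, G=0, H=1) → (A=3, B=3, C=1, D=3, E=2, F=1, G=0, H=1)
step 2: fire t2:  (A=3, B=3, C=1, D=3, E=2, F=1, G=0, H=1) → (A=2, B=3, C=1, D=3, E=2, F=2, G=0, H=1)
step 3: fire t2:  (A=2, B=3, C=1, D=3, E=2, F=2, G=0, H=1) → (A=1, B=3, C=1, D=3, E=2, F=3, G=0, H=1)
step 4: fire t2:  (A=1, B=3, C=1, D=3, E=2, F=3, G=0, H=1) → (A=0, B=3, C=1, D=3, E=2, F=4, G=0, H=1)

(A=0, B=3, C=1, D=3, E=2, F=4, G=0, H=1)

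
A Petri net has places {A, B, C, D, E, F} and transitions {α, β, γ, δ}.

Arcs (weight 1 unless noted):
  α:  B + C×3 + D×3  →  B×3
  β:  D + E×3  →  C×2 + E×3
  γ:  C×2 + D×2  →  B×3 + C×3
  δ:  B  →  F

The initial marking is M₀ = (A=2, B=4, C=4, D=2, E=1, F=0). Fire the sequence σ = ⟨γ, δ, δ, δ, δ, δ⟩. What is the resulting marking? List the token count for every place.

step 1: fire γ:  (A=2, B=4, C=4, D=2, E=1, F=0) → (A=2, B=7, C=5, D=0, E=1, F=0)
step 2: fire δ:  (A=2, B=7, C=5, D=0, E=1, F=0) → (A=2, B=6, C=5, D=0, E=1, F=1)
step 3: fire δ:  (A=2, B=6, C=5, D=0, E=1, F=1) → (A=2, B=5, C=5, D=0, E=1, F=2)
step 4: fire δ:  (A=2, B=5, C=5, D=0, E=1, F=2) → (A=2, B=4, C=5, D=0, E=1, F=3)
step 5: fire δ:  (A=2, B=4, C=5, D=0, E=1, F=3) → (A=2, B=3, C=5, D=0, E=1, F=4)
step 6: fire δ:  (A=2, B=3, C=5, D=0, E=1, F=4) → (A=2, B=2, C=5, D=0, E=1, F=5)

(A=2, B=2, C=5, D=0, E=1, F=5)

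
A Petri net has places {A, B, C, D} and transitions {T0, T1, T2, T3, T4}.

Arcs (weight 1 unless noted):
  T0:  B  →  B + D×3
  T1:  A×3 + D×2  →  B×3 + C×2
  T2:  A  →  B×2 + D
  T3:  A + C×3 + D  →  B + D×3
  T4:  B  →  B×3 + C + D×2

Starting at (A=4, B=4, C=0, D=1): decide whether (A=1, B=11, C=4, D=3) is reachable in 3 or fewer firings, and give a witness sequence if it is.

YES — reachable via ⟨T4, T1, T4⟩ (3 firings)

step 1: fire T4:  (A=4, B=4, C=0, D=1) → (A=4, B=6, C=1, D=3)
step 2: fire T1:  (A=4, B=6, C=1, D=3) → (A=1, B=9, C=3, D=1)
step 3: fire T4:  (A=1, B=9, C=3, D=1) → (A=1, B=11, C=4, D=3)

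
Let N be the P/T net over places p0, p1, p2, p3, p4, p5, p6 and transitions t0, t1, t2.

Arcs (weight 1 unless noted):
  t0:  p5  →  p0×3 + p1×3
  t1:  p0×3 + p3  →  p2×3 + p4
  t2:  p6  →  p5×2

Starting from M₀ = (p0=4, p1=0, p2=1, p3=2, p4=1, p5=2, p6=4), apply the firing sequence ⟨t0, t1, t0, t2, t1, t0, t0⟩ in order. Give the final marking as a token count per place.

step 1: fire t0:  (p0=4, p1=0, p2=1, p3=2, p4=1, p5=2, p6=4) → (p0=7, p1=3, p2=1, p3=2, p4=1, p5=1, p6=4)
step 2: fire t1:  (p0=7, p1=3, p2=1, p3=2, p4=1, p5=1, p6=4) → (p0=4, p1=3, p2=4, p3=1, p4=2, p5=1, p6=4)
step 3: fire t0:  (p0=4, p1=3, p2=4, p3=1, p4=2, p5=1, p6=4) → (p0=7, p1=6, p2=4, p3=1, p4=2, p5=0, p6=4)
step 4: fire t2:  (p0=7, p1=6, p2=4, p3=1, p4=2, p5=0, p6=4) → (p0=7, p1=6, p2=4, p3=1, p4=2, p5=2, p6=3)
step 5: fire t1:  (p0=7, p1=6, p2=4, p3=1, p4=2, p5=2, p6=3) → (p0=4, p1=6, p2=7, p3=0, p4=3, p5=2, p6=3)
step 6: fire t0:  (p0=4, p1=6, p2=7, p3=0, p4=3, p5=2, p6=3) → (p0=7, p1=9, p2=7, p3=0, p4=3, p5=1, p6=3)
step 7: fire t0:  (p0=7, p1=9, p2=7, p3=0, p4=3, p5=1, p6=3) → (p0=10, p1=12, p2=7, p3=0, p4=3, p5=0, p6=3)

(p0=10, p1=12, p2=7, p3=0, p4=3, p5=0, p6=3)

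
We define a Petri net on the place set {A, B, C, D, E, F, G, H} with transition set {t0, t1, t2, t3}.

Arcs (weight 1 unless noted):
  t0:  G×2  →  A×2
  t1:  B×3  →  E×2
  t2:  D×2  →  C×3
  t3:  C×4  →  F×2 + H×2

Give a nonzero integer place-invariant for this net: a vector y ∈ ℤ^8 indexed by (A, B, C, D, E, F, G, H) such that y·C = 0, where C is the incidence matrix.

y = (A:0, B:2, C:0, D:0, E:3, F:0, G:0, H:0)

Incidence matrix C (rows=places, cols=transitions):
       t0   t1   t2   t3
    A   2    0    0    0
    B   0   -3    0    0
    C   0    0    3   -4
    D   0    0   -2    0
    E   0    2    0    0
    F   0    0    0    2
    G  -2    0    0    0
    H   0    0    0    2

Candidate y = [0, 2, 0, 0, 3, 0, 0, 0]; check y·C column-wise:
  col t0: 0·2 + 2·0 + 3·0 + 0·-2 = 0
  col t1: 2·-3 + 3·2 = 0
  col t2: 2·0 + 0·3 + 0·-2 + 3·0 = 0
  col t3: 2·0 + 0·-4 + 3·0 + 0·2 + 0·2 = 0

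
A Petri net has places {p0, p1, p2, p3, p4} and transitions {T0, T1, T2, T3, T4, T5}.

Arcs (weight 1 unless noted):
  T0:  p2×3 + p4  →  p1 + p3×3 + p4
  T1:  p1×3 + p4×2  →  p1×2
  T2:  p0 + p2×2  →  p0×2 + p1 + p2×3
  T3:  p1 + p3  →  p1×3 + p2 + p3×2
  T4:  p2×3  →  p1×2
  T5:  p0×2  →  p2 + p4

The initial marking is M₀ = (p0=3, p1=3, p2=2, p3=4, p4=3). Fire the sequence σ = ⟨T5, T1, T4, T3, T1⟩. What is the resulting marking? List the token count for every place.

(p0=1, p1=5, p2=1, p3=5, p4=0)

step 1: fire T5:  (p0=3, p1=3, p2=2, p3=4, p4=3) → (p0=1, p1=3, p2=3, p3=4, p4=4)
step 2: fire T1:  (p0=1, p1=3, p2=3, p3=4, p4=4) → (p0=1, p1=2, p2=3, p3=4, p4=2)
step 3: fire T4:  (p0=1, p1=2, p2=3, p3=4, p4=2) → (p0=1, p1=4, p2=0, p3=4, p4=2)
step 4: fire T3:  (p0=1, p1=4, p2=0, p3=4, p4=2) → (p0=1, p1=6, p2=1, p3=5, p4=2)
step 5: fire T1:  (p0=1, p1=6, p2=1, p3=5, p4=2) → (p0=1, p1=5, p2=1, p3=5, p4=0)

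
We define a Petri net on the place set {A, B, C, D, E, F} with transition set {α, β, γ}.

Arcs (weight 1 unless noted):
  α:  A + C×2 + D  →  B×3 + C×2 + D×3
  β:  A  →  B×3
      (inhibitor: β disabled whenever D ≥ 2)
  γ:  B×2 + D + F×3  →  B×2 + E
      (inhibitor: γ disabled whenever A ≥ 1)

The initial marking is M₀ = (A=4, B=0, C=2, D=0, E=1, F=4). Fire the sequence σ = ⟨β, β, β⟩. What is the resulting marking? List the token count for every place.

step 1: fire β:  (A=4, B=0, C=2, D=0, E=1, F=4) → (A=3, B=3, C=2, D=0, E=1, F=4)
step 2: fire β:  (A=3, B=3, C=2, D=0, E=1, F=4) → (A=2, B=6, C=2, D=0, E=1, F=4)
step 3: fire β:  (A=2, B=6, C=2, D=0, E=1, F=4) → (A=1, B=9, C=2, D=0, E=1, F=4)

(A=1, B=9, C=2, D=0, E=1, F=4)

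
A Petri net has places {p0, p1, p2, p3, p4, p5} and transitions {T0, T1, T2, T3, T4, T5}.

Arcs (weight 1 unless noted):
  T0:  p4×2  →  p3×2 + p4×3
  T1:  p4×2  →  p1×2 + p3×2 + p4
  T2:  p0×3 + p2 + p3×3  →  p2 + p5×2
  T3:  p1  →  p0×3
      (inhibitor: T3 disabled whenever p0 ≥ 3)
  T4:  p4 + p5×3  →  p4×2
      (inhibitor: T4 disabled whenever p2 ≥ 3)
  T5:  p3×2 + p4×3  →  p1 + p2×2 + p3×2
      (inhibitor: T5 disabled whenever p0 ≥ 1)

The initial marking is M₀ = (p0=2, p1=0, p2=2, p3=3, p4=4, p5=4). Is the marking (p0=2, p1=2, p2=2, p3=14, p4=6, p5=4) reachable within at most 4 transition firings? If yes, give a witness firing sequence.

depth 0: 1 marking
depth 1: 4 markings reached so far
depth 2: 10 markings reached so far
depth 3: 21 markings reached so far
depth 4: 38 markings reached so far
target is not among the 38 markings reachable within 4 steps

NO — not reachable within 4 firings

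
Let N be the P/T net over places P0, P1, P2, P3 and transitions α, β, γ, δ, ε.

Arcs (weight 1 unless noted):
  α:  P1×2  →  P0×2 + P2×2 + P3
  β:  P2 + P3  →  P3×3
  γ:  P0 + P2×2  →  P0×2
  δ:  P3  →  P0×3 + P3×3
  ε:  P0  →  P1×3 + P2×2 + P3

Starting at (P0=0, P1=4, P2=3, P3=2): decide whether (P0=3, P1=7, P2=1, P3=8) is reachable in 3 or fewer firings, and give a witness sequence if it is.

depth 0: 1 marking
depth 1: 4 markings reached so far
depth 2: 14 markings reached so far
depth 3: 38 markings reached so far
target is not among the 38 markings reachable within 3 steps

NO — not reachable within 3 firings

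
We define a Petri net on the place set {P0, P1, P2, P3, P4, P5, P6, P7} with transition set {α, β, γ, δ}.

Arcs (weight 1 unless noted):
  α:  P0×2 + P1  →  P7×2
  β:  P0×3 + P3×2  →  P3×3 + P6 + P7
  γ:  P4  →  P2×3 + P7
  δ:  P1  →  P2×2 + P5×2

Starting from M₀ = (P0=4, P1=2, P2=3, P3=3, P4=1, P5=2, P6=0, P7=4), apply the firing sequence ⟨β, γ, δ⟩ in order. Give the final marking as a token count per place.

step 1: fire β:  (P0=4, P1=2, P2=3, P3=3, P4=1, P5=2, P6=0, P7=4) → (P0=1, P1=2, P2=3, P3=4, P4=1, P5=2, P6=1, P7=5)
step 2: fire γ:  (P0=1, P1=2, P2=3, P3=4, P4=1, P5=2, P6=1, P7=5) → (P0=1, P1=2, P2=6, P3=4, P4=0, P5=2, P6=1, P7=6)
step 3: fire δ:  (P0=1, P1=2, P2=6, P3=4, P4=0, P5=2, P6=1, P7=6) → (P0=1, P1=1, P2=8, P3=4, P4=0, P5=4, P6=1, P7=6)

(P0=1, P1=1, P2=8, P3=4, P4=0, P5=4, P6=1, P7=6)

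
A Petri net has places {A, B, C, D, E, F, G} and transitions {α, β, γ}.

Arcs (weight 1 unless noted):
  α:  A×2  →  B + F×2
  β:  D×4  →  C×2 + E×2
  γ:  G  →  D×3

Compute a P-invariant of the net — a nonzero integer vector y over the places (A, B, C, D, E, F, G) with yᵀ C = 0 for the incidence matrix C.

Incidence matrix C (rows=places, cols=transitions):
        α    β    γ
    A  -2    0    0
    B   1    0    0
    C   0    2    0
    D   0   -4    3
    E   0    2    0
    F   2    0    0
    G   0    0   -1

Candidate y = [1, 2, 0, 0, 0, 0, 0]; check y·C column-wise:
  col α: 1·-2 + 2·1 + 0·2 = 0
  col β: 1·0 + 2·0 + 0·2 + 0·-4 + 0·2 = 0
  col γ: 1·0 + 2·0 + 0·3 + 0·-1 = 0

y = (A:1, B:2, C:0, D:0, E:0, F:0, G:0)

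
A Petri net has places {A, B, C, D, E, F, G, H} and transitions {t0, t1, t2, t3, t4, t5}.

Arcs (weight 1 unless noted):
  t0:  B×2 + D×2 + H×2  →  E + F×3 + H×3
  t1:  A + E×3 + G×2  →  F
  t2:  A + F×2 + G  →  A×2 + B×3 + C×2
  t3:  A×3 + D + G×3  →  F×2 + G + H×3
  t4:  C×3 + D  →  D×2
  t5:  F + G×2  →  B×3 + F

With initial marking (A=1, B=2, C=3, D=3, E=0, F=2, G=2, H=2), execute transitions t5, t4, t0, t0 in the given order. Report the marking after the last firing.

step 1: fire t5:  (A=1, B=2, C=3, D=3, E=0, F=2, G=2, H=2) → (A=1, B=5, C=3, D=3, E=0, F=2, G=0, H=2)
step 2: fire t4:  (A=1, B=5, C=3, D=3, E=0, F=2, G=0, H=2) → (A=1, B=5, C=0, D=4, E=0, F=2, G=0, H=2)
step 3: fire t0:  (A=1, B=5, C=0, D=4, E=0, F=2, G=0, H=2) → (A=1, B=3, C=0, D=2, E=1, F=5, G=0, H=3)
step 4: fire t0:  (A=1, B=3, C=0, D=2, E=1, F=5, G=0, H=3) → (A=1, B=1, C=0, D=0, E=2, F=8, G=0, H=4)

(A=1, B=1, C=0, D=0, E=2, F=8, G=0, H=4)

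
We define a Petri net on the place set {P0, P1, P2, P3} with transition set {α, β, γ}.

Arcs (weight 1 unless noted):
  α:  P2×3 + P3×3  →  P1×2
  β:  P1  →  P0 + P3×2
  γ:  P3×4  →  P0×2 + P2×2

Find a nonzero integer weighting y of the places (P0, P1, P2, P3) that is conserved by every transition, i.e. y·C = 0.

Incidence matrix C (rows=places, cols=transitions):
        α    β    γ
   P0   0    1    2
   P1   2   -1    0
   P2  -3    0    2
   P3  -3    2   -4

Candidate y = [1, 3, 1, 1]; check y·C column-wise:
  col α: 1·0 + 3·2 + 1·-3 + 1·-3 = 0
  col β: 1·1 + 3·-1 + 1·0 + 1·2 = 0
  col γ: 1·2 + 3·0 + 1·2 + 1·-4 = 0

y = (P0:1, P1:3, P2:1, P3:1)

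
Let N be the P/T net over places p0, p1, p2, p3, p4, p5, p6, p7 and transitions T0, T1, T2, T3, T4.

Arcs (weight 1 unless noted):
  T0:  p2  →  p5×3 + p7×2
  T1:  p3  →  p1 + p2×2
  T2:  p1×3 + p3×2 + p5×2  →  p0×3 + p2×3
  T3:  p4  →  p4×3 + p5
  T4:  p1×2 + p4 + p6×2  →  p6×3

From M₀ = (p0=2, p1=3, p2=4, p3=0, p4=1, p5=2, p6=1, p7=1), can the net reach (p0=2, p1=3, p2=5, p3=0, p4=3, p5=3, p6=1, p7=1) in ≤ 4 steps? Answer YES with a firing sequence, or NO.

depth 0: 1 marking
depth 1: 3 markings reached so far
depth 2: 6 markings reached so far
depth 3: 10 markings reached so far
depth 4: 15 markings reached so far
target is not among the 15 markings reachable within 4 steps

NO — not reachable within 4 firings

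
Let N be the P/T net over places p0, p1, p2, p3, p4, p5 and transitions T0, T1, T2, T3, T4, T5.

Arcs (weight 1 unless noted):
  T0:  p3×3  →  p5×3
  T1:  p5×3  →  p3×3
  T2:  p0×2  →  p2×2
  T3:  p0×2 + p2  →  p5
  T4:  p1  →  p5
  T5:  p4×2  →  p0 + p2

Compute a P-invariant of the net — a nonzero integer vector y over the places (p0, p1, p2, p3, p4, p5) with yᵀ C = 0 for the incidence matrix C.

y = (p0:1, p1:3, p2:1, p3:3, p4:1, p5:3)

Incidence matrix C (rows=places, cols=transitions):
       T0   T1   T2   T3   T4   T5
   p0   0    0   -2   -2    0    1
   p1   0    0    0    0   -1    0
   p2   0    0    2   -1    0    1
   p3  -3    3    0    0    0    0
   p4   0    0    0    0    0   -2
   p5   3   -3    0    1    1    0

Candidate y = [1, 3, 1, 3, 1, 3]; check y·C column-wise:
  col T0: 1·0 + 3·0 + 1·0 + 3·-3 + 1·0 + 3·3 = 0
  col T1: 1·0 + 3·0 + 1·0 + 3·3 + 1·0 + 3·-3 = 0
  col T2: 1·-2 + 3·0 + 1·2 + 3·0 + 1·0 + 3·0 = 0
  col T3: 1·-2 + 3·0 + 1·-1 + 3·0 + 1·0 + 3·1 = 0
  col T4: 1·0 + 3·-1 + 1·0 + 3·0 + 1·0 + 3·1 = 0
  col T5: 1·1 + 3·0 + 1·1 + 3·0 + 1·-2 + 3·0 = 0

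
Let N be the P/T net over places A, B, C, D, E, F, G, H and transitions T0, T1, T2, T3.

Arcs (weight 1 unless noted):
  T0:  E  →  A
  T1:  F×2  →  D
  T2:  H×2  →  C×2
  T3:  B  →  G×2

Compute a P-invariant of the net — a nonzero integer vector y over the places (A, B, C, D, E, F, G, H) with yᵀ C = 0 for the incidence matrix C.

Incidence matrix C (rows=places, cols=transitions):
       T0   T1   T2   T3
    A   1    0    0    0
    B   0    0    0   -1
    C   0    0    2    0
    D   0    1    0    0
    E  -1    0    0    0
    F   0   -2    0    0
    G   0    0    0    2
    H   0    0   -2    0

Candidate y = [1, 0, 0, 0, 1, 0, 0, 0]; check y·C column-wise:
  col T0: 1·1 + 1·-1 = 0
  col T1: 1·0 + 0·1 + 1·0 + 0·-2 = 0
  col T2: 1·0 + 0·2 + 1·0 + 0·-2 = 0
  col T3: 1·0 + 0·-1 + 1·0 + 0·2 = 0

y = (A:1, B:0, C:0, D:0, E:1, F:0, G:0, H:0)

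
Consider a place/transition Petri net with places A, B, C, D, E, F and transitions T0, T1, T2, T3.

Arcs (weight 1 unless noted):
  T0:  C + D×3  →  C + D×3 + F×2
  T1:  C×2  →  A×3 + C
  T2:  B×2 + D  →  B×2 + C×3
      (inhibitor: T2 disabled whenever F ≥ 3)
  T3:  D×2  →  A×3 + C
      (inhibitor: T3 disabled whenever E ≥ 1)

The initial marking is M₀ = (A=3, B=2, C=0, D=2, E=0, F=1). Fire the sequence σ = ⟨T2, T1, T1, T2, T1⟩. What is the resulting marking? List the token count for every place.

step 1: fire T2:  (A=3, B=2, C=0, D=2, E=0, F=1) → (A=3, B=2, C=3, D=1, E=0, F=1)
step 2: fire T1:  (A=3, B=2, C=3, D=1, E=0, F=1) → (A=6, B=2, C=2, D=1, E=0, F=1)
step 3: fire T1:  (A=6, B=2, C=2, D=1, E=0, F=1) → (A=9, B=2, C=1, D=1, E=0, F=1)
step 4: fire T2:  (A=9, B=2, C=1, D=1, E=0, F=1) → (A=9, B=2, C=4, D=0, E=0, F=1)
step 5: fire T1:  (A=9, B=2, C=4, D=0, E=0, F=1) → (A=12, B=2, C=3, D=0, E=0, F=1)

(A=12, B=2, C=3, D=0, E=0, F=1)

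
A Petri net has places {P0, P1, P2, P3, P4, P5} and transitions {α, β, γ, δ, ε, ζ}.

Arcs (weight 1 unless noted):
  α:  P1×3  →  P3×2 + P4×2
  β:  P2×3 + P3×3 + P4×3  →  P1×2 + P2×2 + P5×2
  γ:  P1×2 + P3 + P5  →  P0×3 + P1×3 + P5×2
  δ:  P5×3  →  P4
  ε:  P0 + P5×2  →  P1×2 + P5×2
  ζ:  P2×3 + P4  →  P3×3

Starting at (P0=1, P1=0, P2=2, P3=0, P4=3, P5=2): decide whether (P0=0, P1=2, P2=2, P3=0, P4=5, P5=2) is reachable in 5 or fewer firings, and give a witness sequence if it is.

NO — not reachable within 5 firings

depth 0: 1 marking
depth 1: 2 markings reached so far
depth 2: 2 markings reached so far
(frontier empty at depth 2; search complete)
target is not among the 2 markings reachable within 5 steps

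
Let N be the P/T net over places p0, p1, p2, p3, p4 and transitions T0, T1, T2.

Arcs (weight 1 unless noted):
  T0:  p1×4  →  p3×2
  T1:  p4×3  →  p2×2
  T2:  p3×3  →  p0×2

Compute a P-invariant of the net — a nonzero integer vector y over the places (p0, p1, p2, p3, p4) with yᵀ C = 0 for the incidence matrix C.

y = (p0:3, p1:1, p2:0, p3:2, p4:0)

Incidence matrix C (rows=places, cols=transitions):
       T0   T1   T2
   p0   0    0    2
   p1  -4    0    0
   p2   0    2    0
   p3   2    0   -3
   p4   0   -3    0

Candidate y = [3, 1, 0, 2, 0]; check y·C column-wise:
  col T0: 3·0 + 1·-4 + 2·2 = 0
  col T1: 3·0 + 1·0 + 0·2 + 2·0 + 0·-3 = 0
  col T2: 3·2 + 1·0 + 2·-3 = 0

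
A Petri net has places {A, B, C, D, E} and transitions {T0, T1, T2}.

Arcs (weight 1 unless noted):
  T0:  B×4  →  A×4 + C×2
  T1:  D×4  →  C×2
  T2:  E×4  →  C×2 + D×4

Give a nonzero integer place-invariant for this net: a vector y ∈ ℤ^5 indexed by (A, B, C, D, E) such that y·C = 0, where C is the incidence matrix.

y = (A:1, B:1, C:0, D:0, E:0)

Incidence matrix C (rows=places, cols=transitions):
       T0   T1   T2
    A   4    0    0
    B  -4    0    0
    C   2    2    2
    D   0   -4    4
    E   0    0   -4

Candidate y = [1, 1, 0, 0, 0]; check y·C column-wise:
  col T0: 1·4 + 1·-4 + 0·2 = 0
  col T1: 1·0 + 1·0 + 0·2 + 0·-4 = 0
  col T2: 1·0 + 1·0 + 0·2 + 0·4 + 0·-4 = 0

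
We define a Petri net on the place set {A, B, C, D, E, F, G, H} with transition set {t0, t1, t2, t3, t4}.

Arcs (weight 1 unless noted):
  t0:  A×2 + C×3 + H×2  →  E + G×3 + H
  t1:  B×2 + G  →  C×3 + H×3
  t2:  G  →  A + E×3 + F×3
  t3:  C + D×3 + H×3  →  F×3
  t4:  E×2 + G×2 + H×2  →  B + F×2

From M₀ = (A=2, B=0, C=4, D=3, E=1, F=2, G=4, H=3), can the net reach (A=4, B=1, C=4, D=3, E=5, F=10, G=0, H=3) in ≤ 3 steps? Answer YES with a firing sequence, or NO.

NO — not reachable within 3 firings

depth 0: 1 marking
depth 1: 4 markings reached so far
depth 2: 9 markings reached so far
depth 3: 14 markings reached so far
target is not among the 14 markings reachable within 3 steps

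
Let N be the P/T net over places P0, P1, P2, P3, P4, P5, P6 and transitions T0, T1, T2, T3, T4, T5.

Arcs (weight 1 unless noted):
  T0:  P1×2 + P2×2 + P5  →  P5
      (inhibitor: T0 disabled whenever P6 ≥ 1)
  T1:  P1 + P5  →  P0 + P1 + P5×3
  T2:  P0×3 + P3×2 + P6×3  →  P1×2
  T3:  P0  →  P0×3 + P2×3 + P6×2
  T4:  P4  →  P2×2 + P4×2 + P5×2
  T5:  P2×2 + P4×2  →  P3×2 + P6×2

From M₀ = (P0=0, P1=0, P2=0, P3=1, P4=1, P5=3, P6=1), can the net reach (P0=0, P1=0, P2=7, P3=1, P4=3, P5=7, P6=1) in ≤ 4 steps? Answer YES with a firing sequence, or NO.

depth 0: 1 marking
depth 1: 2 markings reached so far
depth 2: 4 markings reached so far
depth 3: 6 markings reached so far
depth 4: 8 markings reached so far
target is not among the 8 markings reachable within 4 steps

NO — not reachable within 4 firings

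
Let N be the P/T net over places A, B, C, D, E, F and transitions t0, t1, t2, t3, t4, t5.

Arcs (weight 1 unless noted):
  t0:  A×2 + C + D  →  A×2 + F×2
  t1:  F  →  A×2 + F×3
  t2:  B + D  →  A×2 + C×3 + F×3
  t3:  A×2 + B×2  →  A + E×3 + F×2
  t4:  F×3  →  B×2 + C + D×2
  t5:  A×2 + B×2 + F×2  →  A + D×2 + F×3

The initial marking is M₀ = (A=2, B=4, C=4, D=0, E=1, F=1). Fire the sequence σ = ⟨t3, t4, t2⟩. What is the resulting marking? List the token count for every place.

(A=3, B=3, C=8, D=1, E=4, F=3)

step 1: fire t3:  (A=2, B=4, C=4, D=0, E=1, F=1) → (A=1, B=2, C=4, D=0, E=4, F=3)
step 2: fire t4:  (A=1, B=2, C=4, D=0, E=4, F=3) → (A=1, B=4, C=5, D=2, E=4, F=0)
step 3: fire t2:  (A=1, B=4, C=5, D=2, E=4, F=0) → (A=3, B=3, C=8, D=1, E=4, F=3)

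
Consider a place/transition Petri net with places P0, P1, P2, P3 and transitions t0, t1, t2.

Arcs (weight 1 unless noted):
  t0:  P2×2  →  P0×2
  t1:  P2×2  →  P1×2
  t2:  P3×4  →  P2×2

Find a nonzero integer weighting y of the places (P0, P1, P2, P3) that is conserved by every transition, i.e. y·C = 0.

Incidence matrix C (rows=places, cols=transitions):
       t0   t1   t2
   P0   2    0    0
   P1   0    2    0
   P2  -2   -2    2
   P3   0    0   -4

Candidate y = [2, 2, 2, 1]; check y·C column-wise:
  col t0: 2·2 + 2·0 + 2·-2 + 1·0 = 0
  col t1: 2·0 + 2·2 + 2·-2 + 1·0 = 0
  col t2: 2·0 + 2·0 + 2·2 + 1·-4 = 0

y = (P0:2, P1:2, P2:2, P3:1)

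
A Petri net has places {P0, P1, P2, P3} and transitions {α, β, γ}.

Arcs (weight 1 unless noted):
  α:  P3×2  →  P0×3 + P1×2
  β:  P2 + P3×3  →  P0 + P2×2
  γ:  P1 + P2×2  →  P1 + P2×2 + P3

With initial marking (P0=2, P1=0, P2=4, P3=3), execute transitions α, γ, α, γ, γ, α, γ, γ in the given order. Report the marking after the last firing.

step 1: fire α:  (P0=2, P1=0, P2=4, P3=3) → (P0=5, P1=2, P2=4, P3=1)
step 2: fire γ:  (P0=5, P1=2, P2=4, P3=1) → (P0=5, P1=2, P2=4, P3=2)
step 3: fire α:  (P0=5, P1=2, P2=4, P3=2) → (P0=8, P1=4, P2=4, P3=0)
step 4: fire γ:  (P0=8, P1=4, P2=4, P3=0) → (P0=8, P1=4, P2=4, P3=1)
step 5: fire γ:  (P0=8, P1=4, P2=4, P3=1) → (P0=8, P1=4, P2=4, P3=2)
step 6: fire α:  (P0=8, P1=4, P2=4, P3=2) → (P0=11, P1=6, P2=4, P3=0)
step 7: fire γ:  (P0=11, P1=6, P2=4, P3=0) → (P0=11, P1=6, P2=4, P3=1)
step 8: fire γ:  (P0=11, P1=6, P2=4, P3=1) → (P0=11, P1=6, P2=4, P3=2)

(P0=11, P1=6, P2=4, P3=2)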